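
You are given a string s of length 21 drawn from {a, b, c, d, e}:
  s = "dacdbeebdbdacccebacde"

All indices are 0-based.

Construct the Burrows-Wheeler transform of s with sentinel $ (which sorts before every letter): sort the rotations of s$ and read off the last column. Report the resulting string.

eddbededacaacb$bccdceb

rank  rotation                last
    0  $dacdbeebdbdacccebacde  e
    1  acccebacde$dacdbeebdbd  d
    2  acdbeebdbdacccebacde$d  d
    3  acde$dacdbeebdbdaccceb  b
    4  bacde$dacdbeebdbdaccce  e
    5  bdacccebacde$dacdbeebd  d
    6  bdbdacccebacde$dacdbee  e
    7  beebdbdacccebacde$dacd  d
    8  cccebacde$dacdbeebdbda  a
    9  ccebacde$dacdbeebdbdac  c
   10  cdbeebdbdacccebacde$da  a
   11  cde$dacdbeebdbdaccceba  a
   12  cebacde$dacdbeebdbdacc  c
   13  dacccebacde$dacdbeebdb  b
   14  dacdbeebdbdacccebacde$  $
   15  dbdacccebacde$dacdbeeb  b
   16  dbeebdbdacccebacde$dac  c
   17  de$dacdbeebdbdacccebac  c
   18  e$dacdbeebdbdacccebacd  d
   19  ebacde$dacdbeebdbdaccc  c
   20  ebdbdacccebacde$dacdbe  e
   21  eebdbdacccebacde$dacdb  b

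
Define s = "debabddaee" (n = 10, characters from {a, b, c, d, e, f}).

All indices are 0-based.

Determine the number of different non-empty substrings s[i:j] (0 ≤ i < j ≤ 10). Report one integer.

sorted suffixes:
  #0 SA[0]=3  'abddaee'
  #1 SA[1]=7  'aee'
  #2 SA[2]=2  'babddaee'
  #3 SA[3]=4  'bddaee'
  #4 SA[4]=6  'daee'
  #5 SA[5]=5  'ddaee'
  #6 SA[6]=0  'debabddaee'
  #7 SA[7]=9  'e'
  #8 SA[8]=1  'ebabddaee'
  #9 SA[9]=8  'ee'

SA = [3, 7, 2, 4, 6, 5, 0, 9, 1, 8]
[i] adj suffixes → lcp
  [1] 3/7 → 1 ('a')
  [2] 7/2 → 0 ('')
  [3] 2/4 → 1 ('b')
  [4] 4/6 → 0 ('')
  [5] 6/5 → 1 ('d')
  [6] 5/0 → 1 ('d')
  [7] 0/9 → 0 ('')
  [8] 9/1 → 1 ('e')
  [9] 1/8 → 1 ('e')

n(n+1)/2 = 10·11/2 = 55
Σ LCP = 0 + 1 + 0 + 1 + 0 + 1 + 1 + 0 + 1 + 1 = 6
distinct = 55 − 6 = 49

49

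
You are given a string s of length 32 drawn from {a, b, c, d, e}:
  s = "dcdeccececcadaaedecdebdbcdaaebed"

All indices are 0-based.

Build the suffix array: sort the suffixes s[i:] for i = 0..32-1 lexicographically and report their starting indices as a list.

rank | idx | suffix
   0 |  26 | aaebed
   1 |  13 | aaedecdebdbcdaaebed
   2 |  11 | adaaedecdebdbcdaaebed
   3 |  27 | aebed
   4 |  14 | aedecdebdbcdaaebed
   5 |  23 | bcdaaebed
   6 |  21 | bdbcdaaebed
   7 |  29 | bed
   8 |  10 | cadaaedecdebdbcdaaebed
   9 |   9 | ccadaaedecdebdbcdaaebed
  10 |   4 | ccececcadaaedecdebdbcdaaebed
  11 |  24 | cdaaebed
  12 |  18 | cdebdbcdaaebed
  13 |   1 | cdeccececcadaaedecdebdbcdaaebed
  14 |   7 | ceccadaaedecdebdbcdaaebed
  15 |   5 | cececcadaaedecdebdbcdaaebed
  16 |  31 | d
  17 |  25 | daaebed
  18 |  12 | daaedecdebdbcdaaebed
  19 |  22 | dbcdaaebed
  20 |   0 | dcdeccececcadaaedecdebdbcdaaebed
  21 |  19 | debdbcdaaebed
  22 |   2 | deccececcadaaedecdebdbcdaaebed
  23 |  16 | decdebdbcdaaebed
  24 |  20 | ebdbcdaaebed
  25 |  28 | ebed
  26 |   8 | eccadaaedecdebdbcdaaebed
  27 |   3 | eccececcadaaedecdebdbcdaaebed
  28 |  17 | ecdebdbcdaaebed
  29 |   6 | ececcadaaedecdebdbcdaaebed
  30 |  30 | ed
  31 |  15 | edecdebdbcdaaebed

[26, 13, 11, 27, 14, 23, 21, 29, 10, 9, 4, 24, 18, 1, 7, 5, 31, 25, 12, 22, 0, 19, 2, 16, 20, 28, 8, 3, 17, 6, 30, 15]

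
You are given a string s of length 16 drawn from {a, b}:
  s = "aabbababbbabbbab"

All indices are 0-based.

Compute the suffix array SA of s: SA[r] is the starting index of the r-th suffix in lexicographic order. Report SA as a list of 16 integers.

[0, 14, 4, 1, 10, 6, 15, 13, 3, 9, 5, 12, 2, 8, 11, 7]

sorted suffixes:
  #0 SA[0]=0  'aabbababbbabbbab'
  #1 SA[1]=14  'ab'
  #2 SA[2]=4  'ababbbabbbab'
  #3 SA[3]=1  'abbababbbabbbab'
  #4 SA[4]=10  'abbbab'
  #5 SA[5]=6  'abbbabbbab'
  #6 SA[6]=15  'b'
  #7 SA[7]=13  'bab'
  #8 SA[8]=3  'bababbbabbbab'
  #9 SA[9]=9  'babbbab'
  #10 SA[10]=5  'babbbabbbab'
  #11 SA[11]=12  'bbab'
  #12 SA[12]=2  'bbababbbabbbab'
  #13 SA[13]=8  'bbabbbab'
  #14 SA[14]=11  'bbbab'
  #15 SA[15]=7  'bbbabbbab'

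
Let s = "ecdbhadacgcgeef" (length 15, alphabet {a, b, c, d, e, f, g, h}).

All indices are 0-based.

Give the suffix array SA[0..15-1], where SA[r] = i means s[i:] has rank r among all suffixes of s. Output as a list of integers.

rank→(start, suffix):
  0 → (7, 'acgcgeef')
  1 → (5, 'adacgcgeef')
  2 → (3, 'bhadacgcgeef')
  3 → (1, 'cdbhadacgcgeef')
  4 → (8, 'cgcgeef')
  5 → (10, 'cgeef')
  6 → (6, 'dacgcgeef')
  7 → (2, 'dbhadacgcgeef')
  8 → (0, 'ecdbhadacgcgeef')
  9 → (12, 'eef')
  10 → (13, 'ef')
  11 → (14, 'f')
  12 → (9, 'gcgeef')
  13 → (11, 'geef')
  14 → (4, 'hadacgcgeef')

[7, 5, 3, 1, 8, 10, 6, 2, 0, 12, 13, 14, 9, 11, 4]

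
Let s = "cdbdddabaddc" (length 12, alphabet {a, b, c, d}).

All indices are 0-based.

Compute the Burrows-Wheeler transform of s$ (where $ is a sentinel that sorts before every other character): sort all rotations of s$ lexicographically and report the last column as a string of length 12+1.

cdbadd$dcddab

rank  rotation       last
    0  $cdbdddabaddc  c
    1  abaddc$cdbddd  d
    2  addc$cdbdddab  b
    3  baddc$cdbddda  a
    4  bdddabaddc$cd  d
    5  c$cdbdddabadd  d
    6  cdbdddabaddc$  $
    7  dabaddc$cdbdd  d
    8  dbdddabaddc$c  c
    9  dc$cdbdddabad  d
   10  ddabaddc$cdbd  d
   11  ddc$cdbdddaba  a
   12  dddabaddc$cdb  b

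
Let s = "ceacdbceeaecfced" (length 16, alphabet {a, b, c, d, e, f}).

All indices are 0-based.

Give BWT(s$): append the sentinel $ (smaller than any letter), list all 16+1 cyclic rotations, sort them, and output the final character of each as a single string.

rank  rotation           last
    0  $ceacdbceeaecfced  d
    1  acdbceeaecfced$ce  e
    2  aecfced$ceacdbcee  e
    3  bceeaecfced$ceacd  d
    4  cdbceeaecfced$cea  a
    5  ceacdbceeaecfced$  $
    6  ced$ceacdbceeaecf  f
    7  ceeaecfced$ceacdb  b
    8  cfced$ceacdbceeae  e
    9  d$ceacdbceeaecfce  e
   10  dbceeaecfced$ceac  c
   11  eacdbceeaecfced$c  c
   12  eaecfced$ceacdbce  e
   13  ecfced$ceacdbceea  a
   14  ed$ceacdbceeaecfc  c
   15  eeaecfced$ceacdbc  c
   16  fced$ceacdbceeaec  c

deeda$fbeecceaccc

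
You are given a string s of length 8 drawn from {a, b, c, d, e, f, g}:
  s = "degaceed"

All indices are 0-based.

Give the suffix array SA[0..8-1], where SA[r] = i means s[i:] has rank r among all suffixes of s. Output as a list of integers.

[3, 4, 7, 0, 6, 5, 1, 2]

rank→(start, suffix):
  0 → (3, 'aceed')
  1 → (4, 'ceed')
  2 → (7, 'd')
  3 → (0, 'degaceed')
  4 → (6, 'ed')
  5 → (5, 'eed')
  6 → (1, 'egaceed')
  7 → (2, 'gaceed')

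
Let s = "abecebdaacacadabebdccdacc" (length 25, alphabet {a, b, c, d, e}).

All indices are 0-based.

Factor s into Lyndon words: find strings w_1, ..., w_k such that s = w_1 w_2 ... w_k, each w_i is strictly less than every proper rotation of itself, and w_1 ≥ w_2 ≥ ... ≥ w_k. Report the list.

["abecebd", "aacacadabebdccdacc"]

emit factor 1: 'abecebd' (i=0, period=7)
emit factor 2: 'aacacadabebdccdacc' (i=7, period=18)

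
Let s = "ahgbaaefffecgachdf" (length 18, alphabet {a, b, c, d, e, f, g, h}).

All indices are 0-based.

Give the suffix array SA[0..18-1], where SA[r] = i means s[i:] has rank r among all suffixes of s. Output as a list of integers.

rank | idx | suffix
   0 |   4 | aaefffecgachdf
   1 |  13 | achdf
   2 |   5 | aefffecgachdf
   3 |   0 | ahgbaaefffecgachdf
   4 |   3 | baaefffecgachdf
   5 |  11 | cgachdf
   6 |  14 | chdf
   7 |  16 | df
   8 |  10 | ecgachdf
   9 |   6 | efffecgachdf
  10 |  17 | f
  11 |   9 | fecgachdf
  12 |   8 | ffecgachdf
  13 |   7 | fffecgachdf
  14 |  12 | gachdf
  15 |   2 | gbaaefffecgachdf
  16 |  15 | hdf
  17 |   1 | hgbaaefffecgachdf

[4, 13, 5, 0, 3, 11, 14, 16, 10, 6, 17, 9, 8, 7, 12, 2, 15, 1]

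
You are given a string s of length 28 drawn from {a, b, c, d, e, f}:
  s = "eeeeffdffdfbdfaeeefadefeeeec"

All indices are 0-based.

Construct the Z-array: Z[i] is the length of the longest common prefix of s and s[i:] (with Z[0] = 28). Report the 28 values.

Z[0]=28
i=1: fresh scan; Z[1]=3 grow→box=[1,4)
i=2: min(r-i=2, Z[1]=3)=2; Z[2]=2
i=3: min(r-i=1, Z[2]=2)=1; Z[3]=1
i=4: fresh scan; Z[4]=0
i=5: fresh scan; Z[5]=0
i=6: fresh scan; Z[6]=0
i=7: fresh scan; Z[7]=0
i=8: fresh scan; Z[8]=0
i=9: fresh scan; Z[9]=0
i=10: fresh scan; Z[10]=0
i=11: fresh scan; Z[11]=0
i=12: fresh scan; Z[12]=0
i=13: fresh scan; Z[13]=0
i=14: fresh scan; Z[14]=0
i=15: fresh scan; Z[15]=3 grow→box=[15,18)
i=16: min(r-i=2, Z[1]=3)=2; Z[16]=2
i=17: min(r-i=1, Z[2]=2)=1; Z[17]=1
i=18: fresh scan; Z[18]=0
i=19: fresh scan; Z[19]=0
i=20: fresh scan; Z[20]=0
i=21: fresh scan; Z[21]=1 grow→box=[21,22)
i=22: fresh scan; Z[22]=0
i=23: fresh scan; Z[23]=4 grow→box=[23,27)
i=24: min(r-i=3, Z[1]=3)=3; Z[24]=3
i=25: min(r-i=2, Z[2]=2)=2; Z[25]=2
i=26: min(r-i=1, Z[3]=1)=1; Z[26]=1
i=27: fresh scan; Z[27]=0

[28, 3, 2, 1, 0, 0, 0, 0, 0, 0, 0, 0, 0, 0, 0, 3, 2, 1, 0, 0, 0, 1, 0, 4, 3, 2, 1, 0]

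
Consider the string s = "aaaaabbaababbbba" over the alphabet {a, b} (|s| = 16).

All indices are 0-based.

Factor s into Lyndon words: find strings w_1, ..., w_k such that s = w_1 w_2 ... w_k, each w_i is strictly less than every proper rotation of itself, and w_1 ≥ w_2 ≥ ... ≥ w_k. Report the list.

["aaaaabbaababbbb", "a"]

emit factor 1: 'aaaaabbaababbbb' (i=0, period=15)
emit factor 2: 'a' (i=15, period=1)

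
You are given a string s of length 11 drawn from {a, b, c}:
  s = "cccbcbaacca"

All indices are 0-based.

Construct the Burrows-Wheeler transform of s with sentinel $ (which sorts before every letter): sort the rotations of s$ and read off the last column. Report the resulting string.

acbacccbcac$

rank  rotation      last
    0  $cccbcbaacca  a
    1  a$cccbcbaacc  c
    2  aacca$cccbcb  b
    3  acca$cccbcba  a
    4  baacca$cccbc  c
    5  bcbaacca$ccc  c
    6  ca$cccbcbaac  c
    7  cbaacca$cccb  b
    8  cbcbaacca$cc  c
    9  cca$cccbcbaa  a
   10  ccbcbaacca$c  c
   11  cccbcbaacca$  $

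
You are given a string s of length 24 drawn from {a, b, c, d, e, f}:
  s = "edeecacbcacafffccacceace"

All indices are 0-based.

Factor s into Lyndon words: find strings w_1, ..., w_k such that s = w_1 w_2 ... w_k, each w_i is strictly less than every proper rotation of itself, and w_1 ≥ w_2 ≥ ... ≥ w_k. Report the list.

emit factor 1: 'e' (i=0, period=1)
emit factor 2: 'dee' (i=1, period=3)
emit factor 3: 'c' (i=4, period=1)
emit factor 4: 'acbc' (i=5, period=4)
emit factor 5: 'acafffccacceace' (i=9, period=15)

["e", "dee", "c", "acbc", "acafffccacceace"]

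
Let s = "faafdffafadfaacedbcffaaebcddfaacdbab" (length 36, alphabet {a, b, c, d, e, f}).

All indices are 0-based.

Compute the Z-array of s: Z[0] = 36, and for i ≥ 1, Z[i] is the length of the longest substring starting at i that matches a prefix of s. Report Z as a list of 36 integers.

[36, 0, 0, 1, 0, 1, 2, 0, 2, 0, 0, 3, 0, 0, 0, 0, 0, 0, 0, 1, 3, 0, 0, 0, 0, 0, 0, 0, 3, 0, 0, 0, 0, 0, 0, 0]

Z[0]=36
i=1: fresh scan; Z[1]=0
i=2: fresh scan; Z[2]=0
i=3: fresh scan; Z[3]=1 scan→box=[3,4)
i=4: fresh scan; Z[4]=0
i=5: fresh scan; Z[5]=1 scan→box=[5,6)
i=6: fresh scan; Z[6]=2 scan→box=[6,8)
i=7: min(r-i=1, Z[1]=0)=0; Z[7]=0
i=8: fresh scan; Z[8]=2 scan→box=[8,10)
i=9: min(r-i=1, Z[1]=0)=0; Z[9]=0
i=10: fresh scan; Z[10]=0
i=11: fresh scan; Z[11]=3 scan→box=[11,14)
i=12: min(r-i=2, Z[1]=0)=0; Z[12]=0
i=13: min(r-i=1, Z[2]=0)=0; Z[13]=0
i=14: fresh scan; Z[14]=0
i=15: fresh scan; Z[15]=0
i=16: fresh scan; Z[16]=0
i=17: fresh scan; Z[17]=0
i=18: fresh scan; Z[18]=0
i=19: fresh scan; Z[19]=1 scan→box=[19,20)
i=20: fresh scan; Z[20]=3 scan→box=[20,23)
i=21: min(r-i=2, Z[1]=0)=0; Z[21]=0
i=22: min(r-i=1, Z[2]=0)=0; Z[22]=0
i=23: fresh scan; Z[23]=0
i=24: fresh scan; Z[24]=0
i=25: fresh scan; Z[25]=0
i=26: fresh scan; Z[26]=0
i=27: fresh scan; Z[27]=0
i=28: fresh scan; Z[28]=3 scan→box=[28,31)
i=29: min(r-i=2, Z[1]=0)=0; Z[29]=0
i=30: min(r-i=1, Z[2]=0)=0; Z[30]=0
i=31: fresh scan; Z[31]=0
i=32: fresh scan; Z[32]=0
i=33: fresh scan; Z[33]=0
i=34: fresh scan; Z[34]=0
i=35: fresh scan; Z[35]=0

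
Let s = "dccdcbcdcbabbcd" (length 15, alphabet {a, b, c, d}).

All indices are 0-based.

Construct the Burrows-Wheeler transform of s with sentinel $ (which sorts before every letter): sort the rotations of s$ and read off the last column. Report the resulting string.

rank  rotation          last
    0  $dccdcbcdcbabbcd  d
    1  abbcd$dccdcbcdcb  b
    2  babbcd$dccdcbcdc  c
    3  bbcd$dccdcbcdcba  a
    4  bcd$dccdcbcdcbab  b
    5  bcdcbabbcd$dccdc  c
    6  cbabbcd$dccdcbcd  d
    7  cbcdcbabbcd$dccd  d
    8  ccdcbcdcbabbcd$d  d
    9  cd$dccdcbcdcbabb  b
   10  cdcbabbcd$dccdcb  b
   11  cdcbcdcbabbcd$dc  c
   12  d$dccdcbcdcbabbc  c
   13  dcbabbcd$dccdcbc  c
   14  dcbcdcbabbcd$dcc  c
   15  dccdcbcdcbabbcd$  $

dbcabcdddbbcccc$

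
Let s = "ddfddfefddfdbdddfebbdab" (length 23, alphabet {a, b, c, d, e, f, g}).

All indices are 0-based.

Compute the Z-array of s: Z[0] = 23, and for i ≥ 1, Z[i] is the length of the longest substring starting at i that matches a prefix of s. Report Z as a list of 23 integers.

[23, 1, 0, 3, 1, 0, 0, 0, 4, 1, 0, 1, 0, 2, 3, 1, 0, 0, 0, 0, 1, 0, 0]

Z[0]=23
i=1: fresh scan; Z[1]=1 scan→box=[1,2)
i=2: fresh scan; Z[2]=0
i=3: fresh scan; Z[3]=3 scan→box=[3,6)
i=4: min(r-i=2, Z[1]=1)=1; Z[4]=1
i=5: min(r-i=1, Z[2]=0)=0; Z[5]=0
i=6: fresh scan; Z[6]=0
i=7: fresh scan; Z[7]=0
i=8: fresh scan; Z[8]=4 scan→box=[8,12)
i=9: min(r-i=3, Z[1]=1)=1; Z[9]=1
i=10: min(r-i=2, Z[2]=0)=0; Z[10]=0
i=11: min(r-i=1, Z[3]=3)=1; Z[11]=1
i=12: fresh scan; Z[12]=0
i=13: fresh scan; Z[13]=2 scan→box=[13,15)
i=14: min(r-i=1, Z[1]=1)=1; Z[14]=3 scan→box=[14,17)
i=15: min(r-i=2, Z[1]=1)=1; Z[15]=1
i=16: min(r-i=1, Z[2]=0)=0; Z[16]=0
i=17: fresh scan; Z[17]=0
i=18: fresh scan; Z[18]=0
i=19: fresh scan; Z[19]=0
i=20: fresh scan; Z[20]=1 scan→box=[20,21)
i=21: fresh scan; Z[21]=0
i=22: fresh scan; Z[22]=0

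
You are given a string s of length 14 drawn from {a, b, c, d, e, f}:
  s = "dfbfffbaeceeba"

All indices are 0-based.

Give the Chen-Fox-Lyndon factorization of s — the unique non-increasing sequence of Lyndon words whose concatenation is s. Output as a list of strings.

["df", "bfff", "b", "aeceeb", "a"]

emit factor 1: 'df' (i=0, period=2)
emit factor 2: 'bfff' (i=2, period=4)
emit factor 3: 'b' (i=6, period=1)
emit factor 4: 'aeceeb' (i=7, period=6)
emit factor 5: 'a' (i=13, period=1)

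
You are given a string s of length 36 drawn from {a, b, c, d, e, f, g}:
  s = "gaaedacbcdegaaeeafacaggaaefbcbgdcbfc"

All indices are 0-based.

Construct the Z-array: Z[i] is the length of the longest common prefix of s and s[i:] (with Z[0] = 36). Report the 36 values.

[36, 0, 0, 0, 0, 0, 0, 0, 0, 0, 0, 4, 0, 0, 0, 0, 0, 0, 0, 0, 0, 1, 4, 0, 0, 0, 0, 0, 0, 0, 1, 0, 0, 0, 0, 0]

Z[0]=36
i=1: outside box; Z[1]=0
i=2: outside box; Z[2]=0
i=3: outside box; Z[3]=0
i=4: outside box; Z[4]=0
i=5: outside box; Z[5]=0
i=6: outside box; Z[6]=0
i=7: outside box; Z[7]=0
i=8: outside box; Z[8]=0
i=9: outside box; Z[9]=0
i=10: outside box; Z[10]=0
i=11: outside box; Z[11]=4 extend→box=[11,15)
i=12: min(r-i=3, Z[1]=0)=0; Z[12]=0
i=13: min(r-i=2, Z[2]=0)=0; Z[13]=0
i=14: min(r-i=1, Z[3]=0)=0; Z[14]=0
i=15: outside box; Z[15]=0
i=16: outside box; Z[16]=0
i=17: outside box; Z[17]=0
i=18: outside box; Z[18]=0
i=19: outside box; Z[19]=0
i=20: outside box; Z[20]=0
i=21: outside box; Z[21]=1 extend→box=[21,22)
i=22: outside box; Z[22]=4 extend→box=[22,26)
i=23: min(r-i=3, Z[1]=0)=0; Z[23]=0
i=24: min(r-i=2, Z[2]=0)=0; Z[24]=0
i=25: min(r-i=1, Z[3]=0)=0; Z[25]=0
i=26: outside box; Z[26]=0
i=27: outside box; Z[27]=0
i=28: outside box; Z[28]=0
i=29: outside box; Z[29]=0
i=30: outside box; Z[30]=1 extend→box=[30,31)
i=31: outside box; Z[31]=0
i=32: outside box; Z[32]=0
i=33: outside box; Z[33]=0
i=34: outside box; Z[34]=0
i=35: outside box; Z[35]=0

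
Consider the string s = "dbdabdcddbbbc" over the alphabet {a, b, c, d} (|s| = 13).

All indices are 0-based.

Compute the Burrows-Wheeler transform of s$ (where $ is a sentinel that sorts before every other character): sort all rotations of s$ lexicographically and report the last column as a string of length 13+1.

cddbbdabdbd$bc

rank  rotation        last
    0  $dbdabdcddbbbc  c
    1  abdcddbbbc$dbd  d
    2  bbbc$dbdabdcdd  d
    3  bbc$dbdabdcddb  b
    4  bc$dbdabdcddbb  b
    5  bdabdcddbbbc$d  d
    6  bdcddbbbc$dbda  a
    7  c$dbdabdcddbbb  b
    8  cddbbbc$dbdabd  d
    9  dabdcddbbbc$db  b
   10  dbbbc$dbdabdcd  d
   11  dbdabdcddbbbc$  $
   12  dcddbbbc$dbdab  b
   13  ddbbbc$dbdabdc  c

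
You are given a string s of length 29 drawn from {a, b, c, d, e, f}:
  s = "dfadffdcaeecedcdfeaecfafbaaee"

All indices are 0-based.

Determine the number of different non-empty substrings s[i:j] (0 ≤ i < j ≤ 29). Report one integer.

403

rank→(start, suffix):
  0 → (25, 'aaee')
  1 → (2, 'adffdcaeecedcdfeaecfafbaaee')
  2 → (18, 'aecfafbaaee')
  3 → (26, 'aee')
  4 → (8, 'aeecedcdfeaecfafbaaee')
  5 → (22, 'afbaaee')
  6 → (24, 'baaee')
  7 → (7, 'caeecedcdfeaecfafbaaee')
  8 → (14, 'cdfeaecfafbaaee')
  9 → (11, 'cedcdfeaecfafbaaee')
  10 → (20, 'cfafbaaee')
  11 → (6, 'dcaeecedcdfeaecfafbaaee')
  12 → (13, 'dcdfeaecfafbaaee')
  13 → (0, 'dfadffdcaeecedcdfeaecfafbaaee')
  14 → (15, 'dfeaecfafbaaee')
  15 → (3, 'dffdcaeecedcdfeaecfafbaaee')
  16 → (28, 'e')
  17 → (17, 'eaecfafbaaee')
  18 → (10, 'ecedcdfeaecfafbaaee')
  19 → (19, 'ecfafbaaee')
  20 → (12, 'edcdfeaecfafbaaee')
  21 → (27, 'ee')
  22 → (9, 'eecedcdfeaecfafbaaee')
  23 → (1, 'fadffdcaeecedcdfeaecfafbaaee')
  24 → (21, 'fafbaaee')
  25 → (23, 'fbaaee')
  26 → (5, 'fdcaeecedcdfeaecfafbaaee')
  27 → (16, 'feaecfafbaaee')
  28 → (4, 'ffdcaeecedcdfeaecfafbaaee')

SA = [25, 2, 18, 26, 8, 22, 24, 7, 14, 11, 20, 6, 13, 0, 15, 3, 28, 17, 10, 19, 12, 27, 9, 1, 21, 23, 5, 16, 4]
[i] adj suffixes → lcp
  [1] 25/2 → 1 ('a')
  [2] 2/18 → 1 ('a')
  [3] 18/26 → 2 ('ae')
  [4] 26/8 → 3 ('aee')
  [5] 8/22 → 1 ('a')
  [6] 22/24 → 0 ('')
  [7] 24/7 → 0 ('')
  [8] 7/14 → 1 ('c')
  [9] 14/11 → 1 ('c')
  [10] 11/20 → 1 ('c')
  [11] 20/6 → 0 ('')
  [12] 6/13 → 2 ('dc')
  [13] 13/0 → 1 ('d')
  [14] 0/15 → 2 ('df')
  [15] 15/3 → 2 ('df')
  [16] 3/28 → 0 ('')
  [17] 28/17 → 1 ('e')
  [18] 17/10 → 1 ('e')
  [19] 10/19 → 2 ('ec')
  [20] 19/12 → 1 ('e')
  [21] 12/27 → 1 ('e')
  [22] 27/9 → 2 ('ee')
  [23] 9/1 → 0 ('')
  [24] 1/21 → 2 ('fa')
  [25] 21/23 → 1 ('f')
  [26] 23/5 → 1 ('f')
  [27] 5/16 → 1 ('f')
  [28] 16/4 → 1 ('f')

n(n+1)/2 = 29·30/2 = 435
Σ LCP = 0 + 1 + 1 + 2 + 3 + 1 + 0 + 0 + 1 + 1 + 1 + 0 + 2 + 1 + 2 + 2 + 0 + 1 + 1 + 2 + 1 + 1 + 2 + 0 + 2 + 1 + 1 + 1 + 1 = 32
distinct = 435 − 32 = 403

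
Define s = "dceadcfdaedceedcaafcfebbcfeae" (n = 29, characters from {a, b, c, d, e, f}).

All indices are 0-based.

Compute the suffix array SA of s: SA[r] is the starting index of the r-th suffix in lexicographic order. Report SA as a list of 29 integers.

[16, 3, 27, 8, 17, 22, 23, 15, 1, 11, 5, 24, 19, 7, 14, 0, 10, 4, 28, 2, 26, 21, 13, 9, 12, 18, 6, 25, 20]

rank | idx | suffix
   0 |  16 | aafcfebbcfeae
   1 |   3 | adcfdaedceedcaafcfebbcfeae
   2 |  27 | ae
   3 |   8 | aedceedcaafcfebbcfeae
   4 |  17 | afcfebbcfeae
   5 |  22 | bbcfeae
   6 |  23 | bcfeae
   7 |  15 | caafcfebbcfeae
   8 |   1 | ceadcfdaedceedcaafcfebbcfeae
   9 |  11 | ceedcaafcfebbcfeae
  10 |   5 | cfdaedceedcaafcfebbcfeae
  11 |  24 | cfeae
  12 |  19 | cfebbcfeae
  13 |   7 | daedceedcaafcfebbcfeae
  14 |  14 | dcaafcfebbcfeae
  15 |   0 | dceadcfdaedceedcaafcfebbcfeae
  16 |  10 | dceedcaafcfebbcfeae
  17 |   4 | dcfdaedceedcaafcfebbcfeae
  18 |  28 | e
  19 |   2 | eadcfdaedceedcaafcfebbcfeae
  20 |  26 | eae
  21 |  21 | ebbcfeae
  22 |  13 | edcaafcfebbcfeae
  23 |   9 | edceedcaafcfebbcfeae
  24 |  12 | eedcaafcfebbcfeae
  25 |  18 | fcfebbcfeae
  26 |   6 | fdaedceedcaafcfebbcfeae
  27 |  25 | feae
  28 |  20 | febbcfeae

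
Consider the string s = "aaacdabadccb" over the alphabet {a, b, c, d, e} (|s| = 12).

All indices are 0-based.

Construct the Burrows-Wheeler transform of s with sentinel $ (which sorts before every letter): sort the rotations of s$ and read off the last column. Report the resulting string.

b$adabcacdaca

rank  rotation       last
    0  $aaacdabadccb  b
    1  aaacdabadccb$  $
    2  aacdabadccb$a  a
    3  abadccb$aaacd  d
    4  acdabadccb$aa  a
    5  adccb$aaacdab  b
    6  b$aaacdabadcc  c
    7  badccb$aaacda  a
    8  cb$aaacdabadc  c
    9  ccb$aaacdabad  d
   10  cdabadccb$aaa  a
   11  dabadccb$aaac  c
   12  dccb$aaacdaba  a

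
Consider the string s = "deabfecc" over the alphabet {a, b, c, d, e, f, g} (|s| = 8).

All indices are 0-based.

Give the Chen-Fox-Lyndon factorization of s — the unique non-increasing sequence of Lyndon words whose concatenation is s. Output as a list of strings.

emit factor 1: 'de' (i=0, period=2)
emit factor 2: 'abfecc' (i=2, period=6)

["de", "abfecc"]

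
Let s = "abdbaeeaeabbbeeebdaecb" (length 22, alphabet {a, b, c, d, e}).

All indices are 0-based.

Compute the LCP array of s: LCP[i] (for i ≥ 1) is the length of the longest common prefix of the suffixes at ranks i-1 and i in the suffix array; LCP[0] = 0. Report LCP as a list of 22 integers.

rank→(start, suffix):
  0 → (9, 'abbbeeebdaecb')
  1 → (0, 'abdbaeeaeabbbeeebdaecb')
  2 → (7, 'aeabbbeeebdaecb')
  3 → (18, 'aecb')
  4 → (4, 'aeeaeabbbeeebdaecb')
  5 → (21, 'b')
  6 → (3, 'baeeaeabbbeeebdaecb')
  7 → (10, 'bbbeeebdaecb')
  8 → (11, 'bbeeebdaecb')
  9 → (16, 'bdaecb')
  10 → (1, 'bdbaeeaeabbbeeebdaecb')
  11 → (12, 'beeebdaecb')
  12 → (20, 'cb')
  13 → (17, 'daecb')
  14 → (2, 'dbaeeaeabbbeeebdaecb')
  15 → (8, 'eabbbeeebdaecb')
  16 → (6, 'eaeabbbeeebdaecb')
  17 → (15, 'ebdaecb')
  18 → (19, 'ecb')
  19 → (5, 'eeaeabbbeeebdaecb')
  20 → (14, 'eebdaecb')
  21 → (13, 'eeebdaecb')

SA = [9, 0, 7, 18, 4, 21, 3, 10, 11, 16, 1, 12, 20, 17, 2, 8, 6, 15, 19, 5, 14, 13]
rank  pair      lcp
   1  s[9:],s[0:]  2  'ab'
   2  s[0:],s[7:]  1  'a'
   3  s[7:],s[18:]  2  'ae'
   4  s[18:],s[4:]  2  'ae'
   5  s[4:],s[21:]  0  ''
   6  s[21:],s[3:]  1  'b'
   7  s[3:],s[10:]  1  'b'
   8  s[10:],s[11:]  2  'bb'
   9  s[11:],s[16:]  1  'b'
  10  s[16:],s[1:]  2  'bd'
  11  s[1:],s[12:]  1  'b'
  12  s[12:],s[20:]  0  ''
  13  s[20:],s[17:]  0  ''
  14  s[17:],s[2:]  1  'd'
  15  s[2:],s[8:]  0  ''
  16  s[8:],s[6:]  2  'ea'
  17  s[6:],s[15:]  1  'e'
  18  s[15:],s[19:]  1  'e'
  19  s[19:],s[5:]  1  'e'
  20  s[5:],s[14:]  2  'ee'
  21  s[14:],s[13:]  2  'ee'

[0, 2, 1, 2, 2, 0, 1, 1, 2, 1, 2, 1, 0, 0, 1, 0, 2, 1, 1, 1, 2, 2]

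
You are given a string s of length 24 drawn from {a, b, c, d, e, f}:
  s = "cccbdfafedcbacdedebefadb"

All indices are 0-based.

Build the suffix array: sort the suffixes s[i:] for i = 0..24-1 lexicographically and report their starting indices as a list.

rank | idx | suffix
   0 |  12 | acdedebefadb
   1 |  21 | adb
   2 |   6 | afedcbacdedebefadb
   3 |  23 | b
   4 |  11 | bacdedebefadb
   5 |   3 | bdfafedcbacdedebefadb
   6 |  18 | befadb
   7 |  10 | cbacdedebefadb
   8 |   2 | cbdfafedcbacdedebefadb
   9 |   1 | ccbdfafedcbacdedebefadb
  10 |   0 | cccbdfafedcbacdedebefadb
  11 |  13 | cdedebefadb
  12 |  22 | db
  13 |   9 | dcbacdedebefadb
  14 |  16 | debefadb
  15 |  14 | dedebefadb
  16 |   4 | dfafedcbacdedebefadb
  17 |  17 | ebefadb
  18 |   8 | edcbacdedebefadb
  19 |  15 | edebefadb
  20 |  19 | efadb
  21 |  20 | fadb
  22 |   5 | fafedcbacdedebefadb
  23 |   7 | fedcbacdedebefadb

[12, 21, 6, 23, 11, 3, 18, 10, 2, 1, 0, 13, 22, 9, 16, 14, 4, 17, 8, 15, 19, 20, 5, 7]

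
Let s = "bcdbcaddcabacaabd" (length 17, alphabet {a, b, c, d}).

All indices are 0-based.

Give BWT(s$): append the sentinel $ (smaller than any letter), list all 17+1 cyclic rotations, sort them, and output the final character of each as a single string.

rank  rotation            last
    0  $bcdbcaddcabacaabd  d
    1  aabd$bcdbcaddcabac  c
    2  abacaabd$bcdbcaddc  c
    3  abd$bcdbcaddcabaca  a
    4  acaabd$bcdbcaddcab  b
    5  addcabacaabd$bcdbc  c
    6  bacaabd$bcdbcaddca  a
    7  bcaddcabacaabd$bcd  d
    8  bcdbcaddcabacaabd$  $
    9  bd$bcdbcaddcabacaa  a
   10  caabd$bcdbcaddcaba  a
   11  cabacaabd$bcdbcadd  d
   12  caddcabacaabd$bcdb  b
   13  cdbcaddcabacaabd$b  b
   14  d$bcdbcaddcabacaab  b
   15  dbcaddcabacaabd$bc  c
   16  dcabacaabd$bcdbcad  d
   17  ddcabacaabd$bcdbca  a

dccabcad$aadbbbcda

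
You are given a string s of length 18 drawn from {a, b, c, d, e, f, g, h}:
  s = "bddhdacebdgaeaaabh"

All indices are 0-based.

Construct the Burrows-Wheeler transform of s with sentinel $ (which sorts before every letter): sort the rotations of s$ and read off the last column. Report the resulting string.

rank  rotation             last
    0  $bddhdacebdgaeaaabh  h
    1  aaabh$bddhdacebdgae  e
    2  aabh$bddhdacebdgaea  a
    3  abh$bddhdacebdgaeaa  a
    4  acebdgaeaaabh$bddhd  d
    5  aeaaabh$bddhdacebdg  g
    6  bddhdacebdgaeaaabh$  $
    7  bdgaeaaabh$bddhdace  e
    8  bh$bddhdacebdgaeaaa  a
    9  cebdgaeaaabh$bddhda  a
   10  dacebdgaeaaabh$bddh  h
   11  ddhdacebdgaeaaabh$b  b
   12  dgaeaaabh$bddhdaceb  b
   13  dhdacebdgaeaaabh$bd  d
   14  eaaabh$bddhdacebdga  a
   15  ebdgaeaaabh$bddhdac  c
   16  gaeaaabh$bddhdacebd  d
   17  h$bddhdacebdgaeaaab  b
   18  hdacebdgaeaaabh$bdd  d

heaadg$eaahbbdacdbd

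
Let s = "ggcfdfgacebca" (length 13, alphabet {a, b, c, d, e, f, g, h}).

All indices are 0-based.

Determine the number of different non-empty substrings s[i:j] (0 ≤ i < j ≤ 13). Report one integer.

rank | idx | suffix
   0 |  12 | a
   1 |   7 | acebca
   2 |  10 | bca
   3 |  11 | ca
   4 |   8 | cebca
   5 |   2 | cfdfgacebca
   6 |   4 | dfgacebca
   7 |   9 | ebca
   8 |   3 | fdfgacebca
   9 |   5 | fgacebca
  10 |   6 | gacebca
  11 |   1 | gcfdfgacebca
  12 |   0 | ggcfdfgacebca

SA = [12, 7, 10, 11, 8, 2, 4, 9, 3, 5, 6, 1, 0]
[i] adj suffixes → lcp
  [1] 12/7 → 1 ('a')
  [2] 7/10 → 0 ('')
  [3] 10/11 → 0 ('')
  [4] 11/8 → 1 ('c')
  [5] 8/2 → 1 ('c')
  [6] 2/4 → 0 ('')
  [7] 4/9 → 0 ('')
  [8] 9/3 → 0 ('')
  [9] 3/5 → 1 ('f')
  [10] 5/6 → 0 ('')
  [11] 6/1 → 1 ('g')
  [12] 1/0 → 1 ('g')

n(n+1)/2 = 13·14/2 = 91
Σ LCP = 0 + 1 + 0 + 0 + 1 + 1 + 0 + 0 + 0 + 1 + 0 + 1 + 1 = 6
distinct = 91 − 6 = 85

85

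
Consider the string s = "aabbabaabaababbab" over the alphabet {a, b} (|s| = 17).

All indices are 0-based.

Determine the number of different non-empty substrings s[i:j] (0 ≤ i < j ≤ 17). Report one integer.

108

sorted suffixes:
  #0 SA[0]=6  'aabaababbab'
  #1 SA[1]=9  'aababbab'
  #2 SA[2]=0  'aabbabaabaababbab'
  #3 SA[3]=15  'ab'
  #4 SA[4]=4  'abaabaababbab'
  #5 SA[5]=7  'abaababbab'
  #6 SA[6]=10  'ababbab'
  #7 SA[7]=12  'abbab'
  #8 SA[8]=1  'abbabaabaababbab'
  #9 SA[9]=16  'b'
  #10 SA[10]=5  'baabaababbab'
  #11 SA[11]=8  'baababbab'
  #12 SA[12]=14  'bab'
  #13 SA[13]=3  'babaabaababbab'
  #14 SA[14]=11  'babbab'
  #15 SA[15]=13  'bbab'
  #16 SA[16]=2  'bbabaabaababbab'

SA = [6, 9, 0, 15, 4, 7, 10, 12, 1, 16, 5, 8, 14, 3, 11, 13, 2]
i: (SA[i-1],SA[i]) lcp shared
  1: (6,9) 4 'aaba'
  2: (9,0) 3 'aab'
  3: (0,15) 1 'a'
  4: (15,4) 2 'ab'
  5: (4,7) 6 'abaaba'
  6: (7,10) 3 'aba'
  7: (10,12) 2 'ab'
  8: (12,1) 5 'abbab'
  9: (1,16) 0 ''
  10: (16,5) 1 'b'
  11: (5,8) 5 'baaba'
  12: (8,14) 2 'ba'
  13: (14,3) 3 'bab'
  14: (3,11) 3 'bab'
  15: (11,13) 1 'b'
  16: (13,2) 4 'bbab'

n(n+1)/2 = 17·18/2 = 153
Σ LCP = 0 + 4 + 3 + 1 + 2 + 6 + 3 + 2 + 5 + 0 + 1 + 5 + 2 + 3 + 3 + 1 + 4 = 45
distinct = 153 − 45 = 108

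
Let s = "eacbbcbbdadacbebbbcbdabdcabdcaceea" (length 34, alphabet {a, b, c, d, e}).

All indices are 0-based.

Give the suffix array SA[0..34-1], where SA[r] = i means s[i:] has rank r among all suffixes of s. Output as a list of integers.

[33, 21, 25, 1, 11, 29, 9, 15, 3, 16, 6, 4, 17, 19, 7, 22, 26, 13, 24, 28, 2, 5, 18, 12, 30, 20, 10, 8, 23, 27, 32, 0, 14, 31]

rank | idx | suffix
   0 |  33 | a
   1 |  21 | abdcabdcaceea
   2 |  25 | abdcaceea
   3 |   1 | acbbcbbdadacbebbbcbdabdcabdcaceea
   4 |  11 | acbebbbcbdabdcabdcaceea
   5 |  29 | aceea
   6 |   9 | adacbebbbcbdabdcabdcaceea
   7 |  15 | bbbcbdabdcabdcaceea
   8 |   3 | bbcbbdadacbebbbcbdabdcabdcaceea
   9 |  16 | bbcbdabdcabdcaceea
  10 |   6 | bbdadacbebbbcbdabdcabdcaceea
  11 |   4 | bcbbdadacbebbbcbdabdcabdcaceea
  12 |  17 | bcbdabdcabdcaceea
  13 |  19 | bdabdcabdcaceea
  14 |   7 | bdadacbebbbcbdabdcabdcaceea
  15 |  22 | bdcabdcaceea
  16 |  26 | bdcaceea
  17 |  13 | bebbbcbdabdcabdcaceea
  18 |  24 | cabdcaceea
  19 |  28 | caceea
  20 |   2 | cbbcbbdadacbebbbcbdabdcabdcaceea
  21 |   5 | cbbdadacbebbbcbdabdcabdcaceea
  22 |  18 | cbdabdcabdcaceea
  23 |  12 | cbebbbcbdabdcabdcaceea
  24 |  30 | ceea
  25 |  20 | dabdcabdcaceea
  26 |  10 | dacbebbbcbdabdcabdcaceea
  27 |   8 | dadacbebbbcbdabdcabdcaceea
  28 |  23 | dcabdcaceea
  29 |  27 | dcaceea
  30 |  32 | ea
  31 |   0 | eacbbcbbdadacbebbbcbdabdcabdcaceea
  32 |  14 | ebbbcbdabdcabdcaceea
  33 |  31 | eea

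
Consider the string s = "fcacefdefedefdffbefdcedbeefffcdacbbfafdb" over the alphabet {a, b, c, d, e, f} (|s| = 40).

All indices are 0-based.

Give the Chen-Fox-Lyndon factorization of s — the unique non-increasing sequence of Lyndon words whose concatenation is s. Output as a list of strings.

["f", "c", "acefdefedefdffbefdcedbeefffcd", "acbbfafdb"]

emit factor 1: 'f' (i=0, period=1)
emit factor 2: 'c' (i=1, period=1)
emit factor 3: 'acefdefedefdffbefdcedbeefffcd' (i=2, period=29)
emit factor 4: 'acbbfafdb' (i=31, period=9)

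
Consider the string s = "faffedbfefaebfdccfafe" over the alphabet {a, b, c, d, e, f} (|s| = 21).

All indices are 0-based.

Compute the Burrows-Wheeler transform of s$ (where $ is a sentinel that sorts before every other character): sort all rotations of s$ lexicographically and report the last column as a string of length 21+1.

rank  rotation                last
    0  $faffedbfefaebfdccfafe  e
    1  aebfdccfafe$faffedbfef  f
    2  afe$faffedbfefaebfdccf  f
    3  affedbfefaebfdccfafe$f  f
    4  bfdccfafe$faffedbfefae  e
    5  bfefaebfdccfafe$faffed  d
    6  ccfafe$faffedbfefaebfd  d
    7  cfafe$faffedbfefaebfdc  c
    8  dbfefaebfdccfafe$faffe  e
    9  dccfafe$faffedbfefaebf  f
   10  e$faffedbfefaebfdccfaf  f
   11  ebfdccfafe$faffedbfefa  a
   12  edbfefaebfdccfafe$faff  f
   13  efaebfdccfafe$faffedbf  f
   14  faebfdccfafe$faffedbfe  e
   15  fafe$faffedbfefaebfdcc  c
   16  faffedbfefaebfdccfafe$  $
   17  fdccfafe$faffedbfefaeb  b
   18  fe$faffedbfefaebfdccfa  a
   19  fedbfefaebfdccfafe$faf  f
   20  fefaebfdccfafe$faffedb  b
   21  ffedbfefaebfdccfafe$fa  a

efffeddceffaffec$bafba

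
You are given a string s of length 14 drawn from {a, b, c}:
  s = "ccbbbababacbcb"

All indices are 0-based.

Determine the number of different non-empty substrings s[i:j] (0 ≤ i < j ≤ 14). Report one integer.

85

sorted suffixes:
  #0 SA[0]=5  'ababacbcb'
  #1 SA[1]=7  'abacbcb'
  #2 SA[2]=9  'acbcb'
  #3 SA[3]=13  'b'
  #4 SA[4]=4  'bababacbcb'
  #5 SA[5]=6  'babacbcb'
  #6 SA[6]=8  'bacbcb'
  #7 SA[7]=3  'bbababacbcb'
  #8 SA[8]=2  'bbbababacbcb'
  #9 SA[9]=11  'bcb'
  #10 SA[10]=12  'cb'
  #11 SA[11]=1  'cbbbababacbcb'
  #12 SA[12]=10  'cbcb'
  #13 SA[13]=0  'ccbbbababacbcb'

SA = [5, 7, 9, 13, 4, 6, 8, 3, 2, 11, 12, 1, 10, 0]
[i] adj suffixes → lcp
  [1] 5/7 → 3 ('aba')
  [2] 7/9 → 1 ('a')
  [3] 9/13 → 0 ('')
  [4] 13/4 → 1 ('b')
  [5] 4/6 → 4 ('baba')
  [6] 6/8 → 2 ('ba')
  [7] 8/3 → 1 ('b')
  [8] 3/2 → 2 ('bb')
  [9] 2/11 → 1 ('b')
  [10] 11/12 → 0 ('')
  [11] 12/1 → 2 ('cb')
  [12] 1/10 → 2 ('cb')
  [13] 10/0 → 1 ('c')

n(n+1)/2 = 14·15/2 = 105
Σ LCP = 0 + 3 + 1 + 0 + 1 + 4 + 2 + 1 + 2 + 1 + 0 + 2 + 2 + 1 = 20
distinct = 105 − 20 = 85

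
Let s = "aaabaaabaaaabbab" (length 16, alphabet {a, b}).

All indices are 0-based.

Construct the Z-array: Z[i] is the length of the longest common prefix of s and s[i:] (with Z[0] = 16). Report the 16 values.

[16, 2, 1, 0, 7, 2, 1, 0, 3, 4, 2, 1, 0, 0, 1, 0]

Z[0]=16
i=1: outside box; Z[1]=2 extend→box=[1,3)
i=2: min(r-i=1, Z[1]=2)=1; Z[2]=1
i=3: outside box; Z[3]=0
i=4: outside box; Z[4]=7 extend→box=[4,11)
i=5: min(r-i=6, Z[1]=2)=2; Z[5]=2
i=6: min(r-i=5, Z[2]=1)=1; Z[6]=1
i=7: min(r-i=4, Z[3]=0)=0; Z[7]=0
i=8: min(r-i=3, Z[4]=7)=3; Z[8]=3
i=9: min(r-i=2, Z[5]=2)=2; Z[9]=4 extend→box=[9,13)
i=10: min(r-i=3, Z[1]=2)=2; Z[10]=2
i=11: min(r-i=2, Z[2]=1)=1; Z[11]=1
i=12: min(r-i=1, Z[3]=0)=0; Z[12]=0
i=13: outside box; Z[13]=0
i=14: outside box; Z[14]=1 extend→box=[14,15)
i=15: outside box; Z[15]=0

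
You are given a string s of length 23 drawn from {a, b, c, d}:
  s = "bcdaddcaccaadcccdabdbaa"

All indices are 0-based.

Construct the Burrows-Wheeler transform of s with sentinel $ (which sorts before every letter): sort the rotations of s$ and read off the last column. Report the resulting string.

aabcdcadd$acdadccbccbdaa

rank  rotation                  last
    0  $bcdaddcaccaadcccdabdbaa  a
    1  a$bcdaddcaccaadcccdabdba  a
    2  aa$bcdaddcaccaadcccdabdb  b
    3  aadcccdabdbaa$bcdaddcacc  c
    4  abdbaa$bcdaddcaccaadcccd  d
    5  accaadcccdabdbaa$bcdaddc  c
    6  adcccdabdbaa$bcdaddcacca  a
    7  addcaccaadcccdabdbaa$bcd  d
    8  baa$bcdaddcaccaadcccdabd  d
    9  bcdaddcaccaadcccdabdbaa$  $
   10  bdbaa$bcdaddcaccaadcccda  a
   11  caadcccdabdbaa$bcdaddcac  c
   12  caccaadcccdabdbaa$bcdadd  d
   13  ccaadcccdabdbaa$bcdaddca  a
   14  cccdabdbaa$bcdaddcaccaad  d
   15  ccdabdbaa$bcdaddcaccaadc  c
   16  cdabdbaa$bcdaddcaccaadcc  c
   17  cdaddcaccaadcccdabdbaa$b  b
   18  dabdbaa$bcdaddcaccaadccc  c
   19  daddcaccaadcccdabdbaa$bc  c
   20  dbaa$bcdaddcaccaadcccdab  b
   21  dcaccaadcccdabdbaa$bcdad  d
   22  dcccdabdbaa$bcdaddcaccaa  a
   23  ddcaccaadcccdabdbaa$bcda  a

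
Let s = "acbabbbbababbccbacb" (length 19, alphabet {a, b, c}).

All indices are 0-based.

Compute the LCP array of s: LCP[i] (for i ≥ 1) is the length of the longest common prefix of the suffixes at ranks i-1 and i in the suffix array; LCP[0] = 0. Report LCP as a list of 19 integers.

[0, 2, 3, 1, 3, 0, 1, 3, 4, 2, 1, 2, 3, 2, 1, 0, 2, 3, 1]

rank | idx | suffix
   0 |   8 | ababbccbacb
   1 |   3 | abbbbababbccbacb
   2 |  10 | abbccbacb
   3 |  16 | acb
   4 |   0 | acbabbbbababbccbacb
   5 |  18 | b
   6 |   7 | bababbccbacb
   7 |   2 | babbbbababbccbacb
   8 |   9 | babbccbacb
   9 |  15 | bacb
  10 |   6 | bbababbccbacb
  11 |   5 | bbbababbccbacb
  12 |   4 | bbbbababbccbacb
  13 |  11 | bbccbacb
  14 |  12 | bccbacb
  15 |  17 | cb
  16 |   1 | cbabbbbababbccbacb
  17 |  14 | cbacb
  18 |  13 | ccbacb

SA = [8, 3, 10, 16, 0, 18, 7, 2, 9, 15, 6, 5, 4, 11, 12, 17, 1, 14, 13]
rank  pair      lcp
   1  s[8:],s[3:]  2  'ab'
   2  s[3:],s[10:]  3  'abb'
   3  s[10:],s[16:]  1  'a'
   4  s[16:],s[0:]  3  'acb'
   5  s[0:],s[18:]  0  ''
   6  s[18:],s[7:]  1  'b'
   7  s[7:],s[2:]  3  'bab'
   8  s[2:],s[9:]  4  'babb'
   9  s[9:],s[15:]  2  'ba'
  10  s[15:],s[6:]  1  'b'
  11  s[6:],s[5:]  2  'bb'
  12  s[5:],s[4:]  3  'bbb'
  13  s[4:],s[11:]  2  'bb'
  14  s[11:],s[12:]  1  'b'
  15  s[12:],s[17:]  0  ''
  16  s[17:],s[1:]  2  'cb'
  17  s[1:],s[14:]  3  'cba'
  18  s[14:],s[13:]  1  'c'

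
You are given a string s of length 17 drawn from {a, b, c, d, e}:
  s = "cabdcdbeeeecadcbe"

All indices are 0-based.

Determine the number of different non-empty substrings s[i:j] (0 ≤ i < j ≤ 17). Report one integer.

135

rank→(start, suffix):
  0 → (1, 'abdcdbeeeecadcbe')
  1 → (12, 'adcbe')
  2 → (2, 'bdcdbeeeecadcbe')
  3 → (15, 'be')
  4 → (6, 'beeeecadcbe')
  5 → (0, 'cabdcdbeeeecadcbe')
  6 → (11, 'cadcbe')
  7 → (14, 'cbe')
  8 → (4, 'cdbeeeecadcbe')
  9 → (5, 'dbeeeecadcbe')
  10 → (13, 'dcbe')
  11 → (3, 'dcdbeeeecadcbe')
  12 → (16, 'e')
  13 → (10, 'ecadcbe')
  14 → (9, 'eecadcbe')
  15 → (8, 'eeecadcbe')
  16 → (7, 'eeeecadcbe')

SA = [1, 12, 2, 15, 6, 0, 11, 14, 4, 5, 13, 3, 16, 10, 9, 8, 7]
rank  pair      lcp
   1  s[1:],s[12:]  1  'a'
   2  s[12:],s[2:]  0  ''
   3  s[2:],s[15:]  1  'b'
   4  s[15:],s[6:]  2  'be'
   5  s[6:],s[0:]  0  ''
   6  s[0:],s[11:]  2  'ca'
   7  s[11:],s[14:]  1  'c'
   8  s[14:],s[4:]  1  'c'
   9  s[4:],s[5:]  0  ''
  10  s[5:],s[13:]  1  'd'
  11  s[13:],s[3:]  2  'dc'
  12  s[3:],s[16:]  0  ''
  13  s[16:],s[10:]  1  'e'
  14  s[10:],s[9:]  1  'e'
  15  s[9:],s[8:]  2  'ee'
  16  s[8:],s[7:]  3  'eee'

n(n+1)/2 = 17·18/2 = 153
Σ LCP = 0 + 1 + 0 + 1 + 2 + 0 + 2 + 1 + 1 + 0 + 1 + 2 + 0 + 1 + 1 + 2 + 3 = 18
distinct = 153 − 18 = 135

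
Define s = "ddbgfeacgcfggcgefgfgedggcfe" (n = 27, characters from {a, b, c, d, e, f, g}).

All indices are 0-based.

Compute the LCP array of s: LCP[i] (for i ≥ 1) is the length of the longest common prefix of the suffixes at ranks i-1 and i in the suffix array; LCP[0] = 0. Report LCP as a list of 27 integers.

[0, 0, 0, 2, 1, 2, 0, 1, 1, 0, 1, 1, 1, 0, 2, 1, 2, 2, 0, 3, 2, 1, 2, 1, 2, 1, 3]

rank→(start, suffix):
  0 → (6, 'acgcfggcgefgfgedggcfe')
  1 → (2, 'bgfeacgcfggcgefgfgedggcfe')
  2 → (24, 'cfe')
  3 → (9, 'cfggcgefgfgedggcfe')
  4 → (7, 'cgcfggcgefgfgedggcfe')
  5 → (13, 'cgefgfgedggcfe')
  6 → (1, 'dbgfeacgcfggcgefgfgedggcfe')
  7 → (0, 'ddbgfeacgcfggcgefgfgedggcfe')
  8 → (21, 'dggcfe')
  9 → (26, 'e')
  10 → (5, 'eacgcfggcgefgfgedggcfe')
  11 → (20, 'edggcfe')
  12 → (15, 'efgfgedggcfe')
  13 → (25, 'fe')
  14 → (4, 'feacgcfggcgefgfgedggcfe')
  15 → (18, 'fgedggcfe')
  16 → (16, 'fgfgedggcfe')
  17 → (10, 'fggcgefgfgedggcfe')
  18 → (23, 'gcfe')
  19 → (8, 'gcfggcgefgfgedggcfe')
  20 → (12, 'gcgefgfgedggcfe')
  21 → (19, 'gedggcfe')
  22 → (14, 'gefgfgedggcfe')
  23 → (3, 'gfeacgcfggcgefgfgedggcfe')
  24 → (17, 'gfgedggcfe')
  25 → (22, 'ggcfe')
  26 → (11, 'ggcgefgfgedggcfe')

SA = [6, 2, 24, 9, 7, 13, 1, 0, 21, 26, 5, 20, 15, 25, 4, 18, 16, 10, 23, 8, 12, 19, 14, 3, 17, 22, 11]
rank  pair      lcp
   1  s[6:],s[2:]  0  ''
   2  s[2:],s[24:]  0  ''
   3  s[24:],s[9:]  2  'cf'
   4  s[9:],s[7:]  1  'c'
   5  s[7:],s[13:]  2  'cg'
   6  s[13:],s[1:]  0  ''
   7  s[1:],s[0:]  1  'd'
   8  s[0:],s[21:]  1  'd'
   9  s[21:],s[26:]  0  ''
  10  s[26:],s[5:]  1  'e'
  11  s[5:],s[20:]  1  'e'
  12  s[20:],s[15:]  1  'e'
  13  s[15:],s[25:]  0  ''
  14  s[25:],s[4:]  2  'fe'
  15  s[4:],s[18:]  1  'f'
  16  s[18:],s[16:]  2  'fg'
  17  s[16:],s[10:]  2  'fg'
  18  s[10:],s[23:]  0  ''
  19  s[23:],s[8:]  3  'gcf'
  20  s[8:],s[12:]  2  'gc'
  21  s[12:],s[19:]  1  'g'
  22  s[19:],s[14:]  2  'ge'
  23  s[14:],s[3:]  1  'g'
  24  s[3:],s[17:]  2  'gf'
  25  s[17:],s[22:]  1  'g'
  26  s[22:],s[11:]  3  'ggc'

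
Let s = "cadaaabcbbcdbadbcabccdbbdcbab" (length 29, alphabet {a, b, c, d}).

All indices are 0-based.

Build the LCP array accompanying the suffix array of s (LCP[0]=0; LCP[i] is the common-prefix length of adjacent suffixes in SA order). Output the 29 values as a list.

sorted suffixes:
  #0 SA[0]=3  'aaabcbbcdbadbcabccdbbdcbab'
  #1 SA[1]=4  'aabcbbcdbadbcabccdbbdcbab'
  #2 SA[2]=27  'ab'
  #3 SA[3]=5  'abcbbcdbadbcabccdbbdcbab'
  #4 SA[4]=17  'abccdbbdcbab'
  #5 SA[5]=1  'adaaabcbbcdbadbcabccdbbdcbab'
  #6 SA[6]=13  'adbcabccdbbdcbab'
  #7 SA[7]=28  'b'
  #8 SA[8]=26  'bab'
  #9 SA[9]=12  'badbcabccdbbdcbab'
  #10 SA[10]=8  'bbcdbadbcabccdbbdcbab'
  #11 SA[11]=22  'bbdcbab'
  #12 SA[12]=15  'bcabccdbbdcbab'
  #13 SA[13]=6  'bcbbcdbadbcabccdbbdcbab'
  #14 SA[14]=18  'bccdbbdcbab'
  #15 SA[15]=9  'bcdbadbcabccdbbdcbab'
  #16 SA[16]=23  'bdcbab'
  #17 SA[17]=16  'cabccdbbdcbab'
  #18 SA[18]=0  'cadaaabcbbcdbadbcabccdbbdcbab'
  #19 SA[19]=25  'cbab'
  #20 SA[20]=7  'cbbcdbadbcabccdbbdcbab'
  #21 SA[21]=19  'ccdbbdcbab'
  #22 SA[22]=10  'cdbadbcabccdbbdcbab'
  #23 SA[23]=20  'cdbbdcbab'
  #24 SA[24]=2  'daaabcbbcdbadbcabccdbbdcbab'
  #25 SA[25]=11  'dbadbcabccdbbdcbab'
  #26 SA[26]=21  'dbbdcbab'
  #27 SA[27]=14  'dbcabccdbbdcbab'
  #28 SA[28]=24  'dcbab'

SA = [3, 4, 27, 5, 17, 1, 13, 28, 26, 12, 8, 22, 15, 6, 18, 9, 23, 16, 0, 25, 7, 19, 10, 20, 2, 11, 21, 14, 24]
[i] adj suffixes → lcp
  [1] 3/4 → 2 ('aa')
  [2] 4/27 → 1 ('a')
  [3] 27/5 → 2 ('ab')
  [4] 5/17 → 3 ('abc')
  [5] 17/1 → 1 ('a')
  [6] 1/13 → 2 ('ad')
  [7] 13/28 → 0 ('')
  [8] 28/26 → 1 ('b')
  [9] 26/12 → 2 ('ba')
  [10] 12/8 → 1 ('b')
  [11] 8/22 → 2 ('bb')
  [12] 22/15 → 1 ('b')
  [13] 15/6 → 2 ('bc')
  [14] 6/18 → 2 ('bc')
  [15] 18/9 → 2 ('bc')
  [16] 9/23 → 1 ('b')
  [17] 23/16 → 0 ('')
  [18] 16/0 → 2 ('ca')
  [19] 0/25 → 1 ('c')
  [20] 25/7 → 2 ('cb')
  [21] 7/19 → 1 ('c')
  [22] 19/10 → 1 ('c')
  [23] 10/20 → 3 ('cdb')
  [24] 20/2 → 0 ('')
  [25] 2/11 → 1 ('d')
  [26] 11/21 → 2 ('db')
  [27] 21/14 → 2 ('db')
  [28] 14/24 → 1 ('d')

[0, 2, 1, 2, 3, 1, 2, 0, 1, 2, 1, 2, 1, 2, 2, 2, 1, 0, 2, 1, 2, 1, 1, 3, 0, 1, 2, 2, 1]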